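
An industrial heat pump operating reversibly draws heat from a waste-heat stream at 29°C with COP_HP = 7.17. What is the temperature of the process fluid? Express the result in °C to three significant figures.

78.0 °C

COP_HP = T_H/(T_H − T_C) rearranges to T_H = COP·T_C/(COP − 1).
With T_C = 302.15 K, T_H = 7.17 × 302.15/6.170 = 351.12 K.
Converting, 351.12 K = 77.97°C.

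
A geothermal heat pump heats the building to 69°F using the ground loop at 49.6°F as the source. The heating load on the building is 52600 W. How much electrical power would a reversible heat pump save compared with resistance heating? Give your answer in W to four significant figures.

50670 W

In absolute terms T_C = 282.93 K and T_H = 293.71 K, so ΔT = 10.78 K.
COP_Carnot = T_H/ΔT = 293.71/10.78 = 27.25.
Resistance heating needs Ẇ_res = Q̇_H = 52600 W; the reversible heat pump needs only Ẇ_hp = Q̇_H/COP = 1930 W.
Saving = 52600 − 1930 = 50670 W.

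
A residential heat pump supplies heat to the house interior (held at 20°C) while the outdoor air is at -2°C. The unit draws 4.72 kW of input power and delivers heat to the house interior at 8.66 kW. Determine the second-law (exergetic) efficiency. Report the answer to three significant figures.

0.138

COP_actual = Q̇_H/Ẇ = 8.660/4.720 = 1.835.
In absolute terms T_C = 271.15 K and T_H = 293.15 K, so ΔT = 22.00 K.
COP_Carnot = T_H/ΔT = 293.15/22.00 = 13.33.
η_II = COP_actual/COP_Carnot = 1.835/13.33 = 0.1377.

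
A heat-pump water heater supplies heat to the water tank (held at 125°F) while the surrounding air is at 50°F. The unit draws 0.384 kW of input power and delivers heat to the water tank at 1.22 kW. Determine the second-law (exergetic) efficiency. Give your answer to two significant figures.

0.41

COP_actual = Q̇_H/Ẇ = 1.220/0.3840 = 3.177.
In absolute terms T_C = 283.15 K and T_H = 324.82 K, so ΔT = 41.67 K.
COP_Carnot = T_H/ΔT = 324.82/41.67 = 7.796.
η_II = COP_actual/COP_Carnot = 3.177/7.796 = 0.4075.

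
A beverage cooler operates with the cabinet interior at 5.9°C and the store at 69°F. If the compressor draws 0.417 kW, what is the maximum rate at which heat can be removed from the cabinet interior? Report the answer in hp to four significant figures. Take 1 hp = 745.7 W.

In absolute terms T_C = 279.05 K and T_H = 293.71 K, so ΔT = 14.66 K.
COP_Carnot = T_C/ΔT = 279.05/14.66 = 19.04.
Q̇_max = COP_Carnot × Ẇ = 19.04 × 0.4170 kW = 7.940 kW = 10.65 hp.

10.65 hp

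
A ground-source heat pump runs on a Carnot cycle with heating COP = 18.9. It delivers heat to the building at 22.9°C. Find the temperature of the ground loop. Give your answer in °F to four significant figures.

45.02 °F

COP_HP = T_H/(T_H − T_C) gives T_H − T_C = T_H/COP.
With T_H = 296.05 K, T_C = 296.05 × (1 − 1/18.9) = 280.39 K.
Converting, 280.39 K = 45.02°F.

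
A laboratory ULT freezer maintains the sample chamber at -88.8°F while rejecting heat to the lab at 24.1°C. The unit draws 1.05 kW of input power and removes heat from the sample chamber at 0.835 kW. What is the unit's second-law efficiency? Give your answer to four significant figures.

COP_actual = Q̇_C/Ẇ = 0.8350/1.050 = 0.7952.
In absolute terms T_C = 206.04 K and T_H = 297.25 K, so ΔT = 91.21 K.
COP_Carnot = T_C/ΔT = 206.04/91.21 = 2.259.
η_II = COP_actual/COP_Carnot = 0.7952/2.259 = 0.3520.

0.3520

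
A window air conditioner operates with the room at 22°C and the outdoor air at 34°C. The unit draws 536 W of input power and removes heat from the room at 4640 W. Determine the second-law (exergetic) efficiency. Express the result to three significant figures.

0.352

COP_actual = Q̇_C/Ẇ = 4640/536.0 = 8.657.
In absolute terms T_C = 295.15 K and T_H = 307.15 K, so ΔT = 12.00 K.
COP_Carnot = T_C/ΔT = 295.15/12.00 = 24.60.
η_II = COP_actual/COP_Carnot = 8.657/24.60 = 0.3520.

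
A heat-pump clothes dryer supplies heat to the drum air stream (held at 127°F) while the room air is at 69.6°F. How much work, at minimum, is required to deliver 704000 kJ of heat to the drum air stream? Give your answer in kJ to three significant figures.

In absolute terms T_C = 294.04 K and T_H = 325.93 K, so ΔT = 31.89 K.
The reversible limit is COP_HP = T_H/ΔT = 10.22, so W_min = Q_H/COP = Q_H·ΔT/T_H.
W_min = 704000 × 31.89/325.93 = 68880 kJ.

68900 kJ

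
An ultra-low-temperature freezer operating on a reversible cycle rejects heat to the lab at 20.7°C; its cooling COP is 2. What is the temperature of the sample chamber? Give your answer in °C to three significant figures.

For a Carnot refrigerator COP_R = T_C/(T_H − T_C), so T_C = COP·T_H/(1 + COP).
With T_H = 293.85 K, T_C = 2 × 293.85/3.000 = 195.90 K.
Converting, 195.90 K = -77.25°C.

-77.3 °C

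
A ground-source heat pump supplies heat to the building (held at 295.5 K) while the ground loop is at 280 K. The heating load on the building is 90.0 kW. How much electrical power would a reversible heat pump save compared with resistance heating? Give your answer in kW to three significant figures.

85.3 kW

The reservoir spacing is ΔT = 295.5 − 280 = 15.50 K.
COP_Carnot = T_H/ΔT = 295.50/15.50 = 19.06.
Resistance heating needs Ẇ_res = Q̇_H = 90.00 kW; the reversible heat pump needs only Ẇ_hp = Q̇_H/COP = 4.721 kW.
Saving = 90.00 − 4.721 = 85.28 kW.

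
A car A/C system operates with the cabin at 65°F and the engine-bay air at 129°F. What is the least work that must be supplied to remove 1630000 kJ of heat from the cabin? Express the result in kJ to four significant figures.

In absolute terms T_C = 291.48 K and T_H = 327.04 K, so ΔT = 35.56 K.
The reversible limit is COP_R = T_C/ΔT = 8.198, so W_min = Q_C/COP = Q_C·ΔT/T_C.
W_min = 1630000 × 35.56/291.48 = 198800 kJ.

198800 kJ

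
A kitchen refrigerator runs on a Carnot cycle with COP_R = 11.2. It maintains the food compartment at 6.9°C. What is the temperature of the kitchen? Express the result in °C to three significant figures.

COP_R = T_C/(T_H − T_C) gives T_H − T_C = T_C/COP.
With T_C = 280.05 K, T_H = 280.05 × (1 + 1/11.2) = 305.05 K.
Converting, 305.05 K = 31.90°C.

31.9 °C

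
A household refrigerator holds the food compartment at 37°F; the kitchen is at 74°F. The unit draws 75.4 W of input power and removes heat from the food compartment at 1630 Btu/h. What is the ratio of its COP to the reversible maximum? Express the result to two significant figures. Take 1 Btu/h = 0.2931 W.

Converting, Q̇_C = 1630 Btu/h = 477.8 W, so COP_actual = Q̇_C/Ẇ = 477.8/75.40 = 6.336.
In absolute terms T_C = 275.93 K and T_H = 296.48 K, so ΔT = 20.56 K.
COP_Carnot = T_C/ΔT = 275.93/20.56 = 13.42.
η_II = COP_actual/COP_Carnot = 6.336/13.42 = 0.4720.

0.47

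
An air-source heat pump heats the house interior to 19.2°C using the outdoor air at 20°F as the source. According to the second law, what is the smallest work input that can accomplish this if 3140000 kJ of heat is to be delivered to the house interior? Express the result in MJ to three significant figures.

278 MJ

In absolute terms T_C = 266.48 K and T_H = 292.35 K, so ΔT = 25.87 K.
The reversible limit is COP_HP = T_H/ΔT = 11.30, so W_min = Q_H/COP = Q_H·ΔT/T_H.
W_min = 3140000 × 25.87/292.35 = 277800 kJ = 277.8 MJ.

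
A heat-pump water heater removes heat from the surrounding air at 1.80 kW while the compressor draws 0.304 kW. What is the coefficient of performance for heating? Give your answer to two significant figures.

The first law gives Q̇_H = Q̇_C + Ẇ, so the three rates are Q̇_C = 1.800, Q̇_H = 2.104, Ẇ = 0.3040 kW.
COP_HP = Q̇_H/Ẇ = 2.104/0.3040 = 6.921.

6.9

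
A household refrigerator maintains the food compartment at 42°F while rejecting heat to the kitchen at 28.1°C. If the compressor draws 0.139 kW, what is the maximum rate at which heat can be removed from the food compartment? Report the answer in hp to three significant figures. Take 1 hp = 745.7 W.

2.30 hp

In absolute terms T_C = 278.71 K and T_H = 301.25 K, so ΔT = 22.54 K.
COP_Carnot = T_C/ΔT = 278.71/22.54 = 12.36.
Q̇_max = COP_Carnot × Ẇ = 12.36 × 0.1390 kW = 1.718 kW = 2.304 hp.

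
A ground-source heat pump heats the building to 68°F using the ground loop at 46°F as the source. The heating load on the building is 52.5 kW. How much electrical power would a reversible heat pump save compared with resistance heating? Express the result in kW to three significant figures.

50.3 kW

In absolute terms T_C = 280.93 K and T_H = 293.15 K, so ΔT = 12.22 K.
COP_Carnot = T_H/ΔT = 293.15/12.22 = 23.99.
Resistance heating needs Ẇ_res = Q̇_H = 52.50 kW; the reversible heat pump needs only Ẇ_hp = Q̇_H/COP = 2.189 kW.
Saving = 52.50 − 2.189 = 50.31 kW.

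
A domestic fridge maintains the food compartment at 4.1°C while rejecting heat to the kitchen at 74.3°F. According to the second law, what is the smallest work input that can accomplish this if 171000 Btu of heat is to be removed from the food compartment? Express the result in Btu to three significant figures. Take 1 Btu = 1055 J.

In absolute terms T_C = 277.25 K and T_H = 296.65 K, so ΔT = 19.40 K.
The reversible limit is COP_R = T_C/ΔT = 14.29, so W_min = Q_C/COP = Q_C·ΔT/T_C.
W_min = 171000 × 19.40/277.25 = 11970 Btu.

12000 Btu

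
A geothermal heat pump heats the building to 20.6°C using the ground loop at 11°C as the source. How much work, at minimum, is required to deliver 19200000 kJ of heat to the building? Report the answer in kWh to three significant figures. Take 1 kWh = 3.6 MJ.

In absolute terms T_C = 284.15 K and T_H = 293.75 K, so ΔT = 9.600 K.
The reversible limit is COP_HP = T_H/ΔT = 30.60, so W_min = Q_H/COP = Q_H·ΔT/T_H.
W_min = 19200000 × 9.600/293.75 = 627500 kJ = 174.3 kWh.

174 kWh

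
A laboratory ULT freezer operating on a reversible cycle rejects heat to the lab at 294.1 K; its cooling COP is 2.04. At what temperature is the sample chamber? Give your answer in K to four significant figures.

197.4 K

For a Carnot refrigerator COP_R = T_C/(T_H − T_C), so T_C = COP·T_H/(1 + COP).
With T_H = 294.10 K, T_C = 2.04 × 294.10/3.040 = 197.36 K.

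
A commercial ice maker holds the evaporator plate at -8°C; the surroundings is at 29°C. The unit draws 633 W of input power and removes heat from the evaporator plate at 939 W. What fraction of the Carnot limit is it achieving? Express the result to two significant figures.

0.21

COP_actual = Q̇_C/Ẇ = 939.0/633.0 = 1.483.
In absolute terms T_C = 265.15 K and T_H = 302.15 K, so ΔT = 37.00 K.
COP_Carnot = T_C/ΔT = 265.15/37.00 = 7.166.
η_II = COP_actual/COP_Carnot = 1.483/7.166 = 0.2070.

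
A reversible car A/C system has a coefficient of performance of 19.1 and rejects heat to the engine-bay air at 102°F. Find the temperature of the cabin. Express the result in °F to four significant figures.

74.06 °F

For a Carnot refrigerator COP_R = T_C/(T_H − T_C), so T_C = COP·T_H/(1 + COP).
With T_H = 312.04 K, T_C = 19.1 × 312.04/20.10 = 296.51 K.
Converting, 296.51 K = 74.06°F.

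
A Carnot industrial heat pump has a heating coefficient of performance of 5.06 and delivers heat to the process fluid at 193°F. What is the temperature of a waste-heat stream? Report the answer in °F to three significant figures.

COP_HP = T_H/(T_H − T_C) gives T_H − T_C = T_H/COP.
With T_H = 362.59 K, T_C = 362.59 × (1 − 1/5.06) = 290.94 K.
Converting, 290.94 K = 64.01°F.

64.0 °F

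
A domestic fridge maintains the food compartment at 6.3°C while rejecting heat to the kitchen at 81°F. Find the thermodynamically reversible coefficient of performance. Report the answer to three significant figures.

In absolute terms T_C = 279.45 K and T_H = 300.37 K, so ΔT = 20.92 K.
For a reversible cycle, COP_Carnot = T_C/ΔT = 279.45/20.92 = 13.36.

13.4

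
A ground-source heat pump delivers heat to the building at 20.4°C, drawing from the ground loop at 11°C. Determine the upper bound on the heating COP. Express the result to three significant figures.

31.2

In absolute terms T_C = 284.15 K and T_H = 293.55 K, so ΔT = 9.400 K.
For a reversible cycle, COP_Carnot = T_H/ΔT = 293.55/9.400 = 31.23.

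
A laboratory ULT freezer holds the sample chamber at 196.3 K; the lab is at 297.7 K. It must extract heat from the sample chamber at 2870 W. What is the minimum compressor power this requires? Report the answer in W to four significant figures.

1483 W

The reservoir spacing is ΔT = 297.7 − 196.3 = 101.4 K.
COP_Carnot = T_C/ΔT = 196.30/101.4 = 1.936.
Ẇ_min = Q̇/COP_Carnot = 2870/1.936 = 1483 W.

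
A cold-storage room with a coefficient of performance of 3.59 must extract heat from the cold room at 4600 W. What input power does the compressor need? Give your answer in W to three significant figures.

1280 W

Ẇ = Q̇_C/COP = 4600/3.59 = 1281 W.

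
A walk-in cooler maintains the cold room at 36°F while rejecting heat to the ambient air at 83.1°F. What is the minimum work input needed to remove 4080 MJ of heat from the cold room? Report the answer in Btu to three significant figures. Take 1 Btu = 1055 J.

367000 Btu

In absolute terms T_C = 275.37 K and T_H = 301.54 K, so ΔT = 26.17 K.
The reversible limit is COP_R = T_C/ΔT = 10.52, so W_min = Q_C/COP = Q_C·ΔT/T_C.
W_min = 4080 × 26.17/275.37 = 387.7 MJ = 367500 Btu.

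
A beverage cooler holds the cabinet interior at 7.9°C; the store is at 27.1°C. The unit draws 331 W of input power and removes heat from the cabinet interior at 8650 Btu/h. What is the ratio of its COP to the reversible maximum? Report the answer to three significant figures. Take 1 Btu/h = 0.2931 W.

Converting, Q̇_C = 8650 Btu/h = 2535 W, so COP_actual = Q̇_C/Ẇ = 2535/331.0 = 7.660.
In absolute terms T_C = 281.05 K and T_H = 300.25 K, so ΔT = 19.20 K.
COP_Carnot = T_C/ΔT = 281.05/19.20 = 14.64.
η_II = COP_actual/COP_Carnot = 7.660/14.64 = 0.5233.

0.523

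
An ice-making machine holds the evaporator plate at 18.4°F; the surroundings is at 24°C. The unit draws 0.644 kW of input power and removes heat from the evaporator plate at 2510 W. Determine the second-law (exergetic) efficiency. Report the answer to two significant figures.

Converting, Q̇_C = 2510 W = 2.510 kW, so COP_actual = Q̇_C/Ẇ = 2.510/0.6440 = 3.898.
In absolute terms T_C = 265.59 K and T_H = 297.15 K, so ΔT = 31.56 K.
COP_Carnot = T_C/ΔT = 265.59/31.56 = 8.417.
η_II = COP_actual/COP_Carnot = 3.898/8.417 = 0.4631.

0.46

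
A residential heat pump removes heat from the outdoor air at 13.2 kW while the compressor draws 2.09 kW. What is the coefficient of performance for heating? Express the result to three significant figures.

The first law gives Q̇_H = Q̇_C + Ẇ, so the three rates are Q̇_C = 13.20, Q̇_H = 15.29, Ẇ = 2.090 kW.
COP_HP = Q̇_H/Ẇ = 15.29/2.090 = 7.316.

7.32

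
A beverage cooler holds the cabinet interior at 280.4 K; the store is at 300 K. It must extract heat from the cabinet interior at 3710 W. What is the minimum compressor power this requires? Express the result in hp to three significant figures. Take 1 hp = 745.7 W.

The reservoir spacing is ΔT = 300 − 280.4 = 19.60 K.
COP_Carnot = T_C/ΔT = 280.40/19.60 = 14.31.
Ẇ_min = Q̇/COP_Carnot = 3710/14.31 = 259.3 W = 0.3478 hp.

0.348 hp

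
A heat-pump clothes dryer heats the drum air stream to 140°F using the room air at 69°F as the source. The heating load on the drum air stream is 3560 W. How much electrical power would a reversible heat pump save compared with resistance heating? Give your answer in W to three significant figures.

3140 W

In absolute terms T_C = 293.71 K and T_H = 333.15 K, so ΔT = 39.44 K.
COP_Carnot = T_H/ΔT = 333.15/39.44 = 8.446.
Resistance heating needs Ẇ_res = Q̇_H = 3560 W; the reversible heat pump needs only Ẇ_hp = Q̇_H/COP = 421.5 W.
Saving = 3560 − 421.5 = 3139 W.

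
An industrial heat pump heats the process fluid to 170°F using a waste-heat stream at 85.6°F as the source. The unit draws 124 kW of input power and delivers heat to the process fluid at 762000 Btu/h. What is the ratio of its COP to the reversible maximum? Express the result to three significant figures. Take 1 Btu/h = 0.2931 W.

0.241

Converting, Q̇_H = 762000 Btu/h = 223.3 kW, so COP_actual = Q̇_H/Ẇ = 223.3/124.0 = 1.801.
In absolute terms T_C = 302.93 K and T_H = 349.82 K, so ΔT = 46.89 K.
COP_Carnot = T_H/ΔT = 349.82/46.89 = 7.461.
η_II = COP_actual/COP_Carnot = 1.801/7.461 = 0.2414.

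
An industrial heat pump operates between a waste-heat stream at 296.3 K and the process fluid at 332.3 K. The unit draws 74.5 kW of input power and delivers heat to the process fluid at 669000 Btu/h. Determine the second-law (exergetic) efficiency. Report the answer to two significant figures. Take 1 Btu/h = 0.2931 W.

Converting, Q̇_H = 669000 Btu/h = 196.1 kW, so COP_actual = Q̇_H/Ẇ = 196.1/74.50 = 2.632.
The reservoir spacing is ΔT = 332.3 − 296.3 = 36.00 K.
COP_Carnot = T_H/ΔT = 332.30/36.00 = 9.231.
η_II = COP_actual/COP_Carnot = 2.632/9.231 = 0.2851.

0.29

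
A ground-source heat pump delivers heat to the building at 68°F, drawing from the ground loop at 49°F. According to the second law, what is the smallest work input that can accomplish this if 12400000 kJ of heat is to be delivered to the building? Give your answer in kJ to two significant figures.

450000 kJ

In absolute terms T_C = 282.59 K and T_H = 293.15 K, so ΔT = 10.56 K.
The reversible limit is COP_HP = T_H/ΔT = 27.77, so W_min = Q_H/COP = Q_H·ΔT/T_H.
W_min = 12400000 × 10.56/293.15 = 446500 kJ.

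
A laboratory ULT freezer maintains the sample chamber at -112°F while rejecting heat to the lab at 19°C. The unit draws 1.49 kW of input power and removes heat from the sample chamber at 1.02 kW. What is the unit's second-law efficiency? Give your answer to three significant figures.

COP_actual = Q̇_C/Ẇ = 1.020/1.490 = 0.6846.
In absolute terms T_C = 193.15 K and T_H = 292.15 K, so ΔT = 99.00 K.
COP_Carnot = T_C/ΔT = 193.15/99.00 = 1.951.
η_II = COP_actual/COP_Carnot = 0.6846/1.951 = 0.3509.

0.351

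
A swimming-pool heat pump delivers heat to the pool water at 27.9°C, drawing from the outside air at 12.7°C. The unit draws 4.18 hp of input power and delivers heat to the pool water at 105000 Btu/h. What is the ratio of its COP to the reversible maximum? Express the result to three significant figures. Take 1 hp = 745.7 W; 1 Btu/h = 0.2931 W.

0.499

Converting, Q̇_H = 105000 Btu/h = 41.27 hp, so COP_actual = Q̇_H/Ẇ = 41.27/4.180 = 9.873.
In absolute terms T_C = 285.85 K and T_H = 301.05 K, so ΔT = 15.20 K.
COP_Carnot = T_H/ΔT = 301.05/15.20 = 19.81.
η_II = COP_actual/COP_Carnot = 9.873/19.81 = 0.4985.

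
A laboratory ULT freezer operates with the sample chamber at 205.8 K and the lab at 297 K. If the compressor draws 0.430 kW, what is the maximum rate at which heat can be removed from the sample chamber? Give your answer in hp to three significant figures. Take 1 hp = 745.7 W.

1.30 hp

The reservoir spacing is ΔT = 297 − 205.8 = 91.20 K.
COP_Carnot = T_C/ΔT = 205.80/91.20 = 2.257.
Q̇_max = COP_Carnot × Ẇ = 2.257 × 0.4300 kW = 0.9703 kW = 1.301 hp.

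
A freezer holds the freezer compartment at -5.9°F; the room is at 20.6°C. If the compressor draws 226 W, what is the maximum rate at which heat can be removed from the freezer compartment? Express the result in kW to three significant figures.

1.37 kW

In absolute terms T_C = 252.09 K and T_H = 293.75 K, so ΔT = 41.66 K.
COP_Carnot = T_C/ΔT = 252.09/41.66 = 6.052.
Q̇_max = COP_Carnot × Ẇ = 6.052 × 226.0 W = 1368 W = 1.368 kW.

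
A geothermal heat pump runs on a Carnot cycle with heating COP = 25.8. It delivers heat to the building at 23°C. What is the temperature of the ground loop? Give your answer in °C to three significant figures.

COP_HP = T_H/(T_H − T_C) gives T_H − T_C = T_H/COP.
With T_H = 296.15 K, T_C = 296.15 × (1 − 1/25.8) = 284.67 K.
Converting, 284.67 K = 11.52°C.

11.5 °C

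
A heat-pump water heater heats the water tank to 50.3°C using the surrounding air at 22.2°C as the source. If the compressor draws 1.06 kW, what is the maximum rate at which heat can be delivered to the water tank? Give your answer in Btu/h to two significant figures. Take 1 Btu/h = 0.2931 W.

42000 Btu/h

In absolute terms T_C = 295.35 K and T_H = 323.45 K, so ΔT = 28.10 K.
COP_Carnot = T_H/ΔT = 323.45/28.10 = 11.51.
Q̇_max = COP_Carnot × Ẇ = 11.51 × 1.060 kW = 12.20 kW = 41630 Btu/h.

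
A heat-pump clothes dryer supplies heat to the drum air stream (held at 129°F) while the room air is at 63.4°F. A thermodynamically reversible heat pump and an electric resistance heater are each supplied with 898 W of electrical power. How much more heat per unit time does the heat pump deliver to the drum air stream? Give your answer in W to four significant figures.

7160 W

In absolute terms T_C = 290.59 K and T_H = 327.04 K, so ΔT = 36.44 K.
COP_Carnot = T_H/ΔT = 327.04/36.44 = 8.974.
The heat pump delivers Q̇_H = COP × Ẇ = 8058 W; the resistance heater delivers Ẇ = 898.0 W.
Extra = (COP − 1)·Ẇ = 7160 W.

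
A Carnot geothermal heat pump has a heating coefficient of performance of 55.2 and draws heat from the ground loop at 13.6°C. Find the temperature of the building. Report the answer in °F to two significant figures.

COP_HP = T_H/(T_H − T_C) rearranges to T_H = COP·T_C/(COP − 1).
With T_C = 286.75 K, T_H = 55.2 × 286.75/54.20 = 292.04 K.
Converting, 292.04 K = 66.00°F.

66 °F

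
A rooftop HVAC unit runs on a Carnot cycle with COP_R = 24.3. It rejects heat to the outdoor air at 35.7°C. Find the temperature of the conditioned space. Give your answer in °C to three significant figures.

23.5 °C

For a Carnot refrigerator COP_R = T_C/(T_H − T_C), so T_C = COP·T_H/(1 + COP).
With T_H = 308.85 K, T_C = 24.3 × 308.85/25.30 = 296.64 K.
Converting, 296.64 K = 23.49°C.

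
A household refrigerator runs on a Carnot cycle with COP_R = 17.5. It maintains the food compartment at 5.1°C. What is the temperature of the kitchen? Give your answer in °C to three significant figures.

21.0 °C

COP_R = T_C/(T_H − T_C) gives T_H − T_C = T_C/COP.
With T_C = 278.25 K, T_H = 278.25 × (1 + 1/17.5) = 294.15 K.
Converting, 294.15 K = 21.00°C.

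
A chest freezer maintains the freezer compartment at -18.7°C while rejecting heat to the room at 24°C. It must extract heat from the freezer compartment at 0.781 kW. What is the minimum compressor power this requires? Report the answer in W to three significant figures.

In absolute terms T_C = 254.45 K and T_H = 297.15 K, so ΔT = 42.70 K.
COP_Carnot = T_C/ΔT = 254.45/42.70 = 5.959.
Ẇ_min = Q̇/COP_Carnot = 0.7810/5.959 = 0.1311 kW = 131.1 W.

131 W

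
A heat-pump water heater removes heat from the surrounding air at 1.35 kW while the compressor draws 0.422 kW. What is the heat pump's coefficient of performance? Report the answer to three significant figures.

The first law gives Q̇_H = Q̇_C + Ẇ, so the three rates are Q̇_C = 1.350, Q̇_H = 1.772, Ẇ = 0.4220 kW.
COP_HP = Q̇_H/Ẇ = 1.772/0.4220 = 4.199.

4.20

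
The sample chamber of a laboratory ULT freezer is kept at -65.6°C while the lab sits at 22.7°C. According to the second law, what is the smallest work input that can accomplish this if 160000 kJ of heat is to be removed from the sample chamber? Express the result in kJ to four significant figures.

In absolute terms T_C = 207.55 K and T_H = 295.85 K, so ΔT = 88.30 K.
The reversible limit is COP_R = T_C/ΔT = 2.351, so W_min = Q_C/COP = Q_C·ΔT/T_C.
W_min = 160000 × 88.30/207.55 = 68070 kJ.

68070 kJ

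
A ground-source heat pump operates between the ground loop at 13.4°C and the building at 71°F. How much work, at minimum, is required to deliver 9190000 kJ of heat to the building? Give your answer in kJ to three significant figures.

In absolute terms T_C = 286.55 K and T_H = 294.82 K, so ΔT = 8.267 K.
The reversible limit is COP_HP = T_H/ΔT = 35.66, so W_min = Q_H/COP = Q_H·ΔT/T_H.
W_min = 9190000 × 8.267/294.82 = 257700 kJ.

258000 kJ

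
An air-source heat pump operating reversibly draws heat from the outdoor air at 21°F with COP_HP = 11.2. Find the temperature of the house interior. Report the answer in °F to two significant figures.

COP_HP = T_H/(T_H − T_C) rearranges to T_H = COP·T_C/(COP − 1).
With T_C = 267.04 K, T_H = 11.2 × 267.04/10.20 = 293.22 K.
Converting, 293.22 K = 68.12°F.

68 °F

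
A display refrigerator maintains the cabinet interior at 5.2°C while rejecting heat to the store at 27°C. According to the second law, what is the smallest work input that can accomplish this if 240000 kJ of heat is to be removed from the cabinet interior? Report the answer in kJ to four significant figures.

In absolute terms T_C = 278.35 K and T_H = 300.15 K, so ΔT = 21.80 K.
The reversible limit is COP_R = T_C/ΔT = 12.77, so W_min = Q_C/COP = Q_C·ΔT/T_C.
W_min = 240000 × 21.80/278.35 = 18800 kJ.

18800 kJ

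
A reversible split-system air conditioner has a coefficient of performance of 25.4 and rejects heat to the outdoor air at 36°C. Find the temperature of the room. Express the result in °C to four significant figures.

24.29 °C

For a Carnot refrigerator COP_R = T_C/(T_H − T_C), so T_C = COP·T_H/(1 + COP).
With T_H = 309.15 K, T_C = 25.4 × 309.15/26.40 = 297.44 K.
Converting, 297.44 K = 24.29°C.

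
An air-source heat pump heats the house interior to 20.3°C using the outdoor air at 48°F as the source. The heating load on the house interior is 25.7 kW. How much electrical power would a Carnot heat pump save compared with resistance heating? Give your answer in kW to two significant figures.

25 kW

In absolute terms T_C = 282.04 K and T_H = 293.45 K, so ΔT = 11.41 K.
COP_Carnot = T_H/ΔT = 293.45/11.41 = 25.72.
Resistance heating needs Ẇ_res = Q̇_H = 25.70 kW; the reversible heat pump needs only Ẇ_hp = Q̇_H/COP = 0.9994 kW.
Saving = 25.70 − 0.9994 = 24.70 kW.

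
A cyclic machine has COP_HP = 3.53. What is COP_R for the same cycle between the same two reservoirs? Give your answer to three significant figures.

Since Q_H = Q_C + W for any cycle, COP_R = Q_C/W = Q_H/W − 1.
COP_R = 3.53 − 1 = 2.53.

2.53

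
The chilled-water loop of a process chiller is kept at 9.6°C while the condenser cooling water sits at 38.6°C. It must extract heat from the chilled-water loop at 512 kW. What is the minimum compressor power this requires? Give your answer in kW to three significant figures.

52.5 kW

In absolute terms T_C = 282.75 K and T_H = 311.75 K, so ΔT = 29.00 K.
COP_Carnot = T_C/ΔT = 282.75/29.00 = 9.750.
Ẇ_min = Q̇/COP_Carnot = 512.0/9.750 = 52.51 kW.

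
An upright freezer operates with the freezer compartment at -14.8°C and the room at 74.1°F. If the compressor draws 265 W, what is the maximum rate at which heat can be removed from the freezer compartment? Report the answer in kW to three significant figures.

In absolute terms T_C = 258.35 K and T_H = 296.54 K, so ΔT = 38.19 K.
COP_Carnot = T_C/ΔT = 258.35/38.19 = 6.765.
Q̇_max = COP_Carnot × Ẇ = 6.765 × 265.0 W = 1793 W = 1.793 kW.

1.79 kW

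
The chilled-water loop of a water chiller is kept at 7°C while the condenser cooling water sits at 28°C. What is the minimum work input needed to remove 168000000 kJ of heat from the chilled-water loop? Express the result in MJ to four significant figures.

12590 MJ

In absolute terms T_C = 280.15 K and T_H = 301.15 K, so ΔT = 21.00 K.
The reversible limit is COP_R = T_C/ΔT = 13.34, so W_min = Q_C/COP = Q_C·ΔT/T_C.
W_min = 168000000 × 21.00/280.15 = 12590000 kJ = 12590 MJ.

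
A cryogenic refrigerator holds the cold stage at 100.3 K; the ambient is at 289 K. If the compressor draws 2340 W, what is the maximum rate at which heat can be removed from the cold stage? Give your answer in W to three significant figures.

The reservoir spacing is ΔT = 289 − 100.3 = 188.7 K.
COP_Carnot = T_C/ΔT = 100.30/188.7 = 0.5315.
Q̇_max = COP_Carnot × Ẇ = 0.5315 × 2340 W = 1244 W.

1240 W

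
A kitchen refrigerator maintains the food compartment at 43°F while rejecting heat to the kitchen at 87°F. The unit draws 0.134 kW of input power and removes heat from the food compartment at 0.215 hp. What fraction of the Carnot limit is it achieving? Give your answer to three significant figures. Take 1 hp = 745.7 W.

Converting, Q̇_C = 0.2150 hp = 0.1603 kW, so COP_actual = Q̇_C/Ẇ = 0.1603/0.1340 = 1.196.
In absolute terms T_C = 279.26 K and T_H = 303.71 K, so ΔT = 24.44 K.
COP_Carnot = T_C/ΔT = 279.26/24.44 = 11.42.
η_II = COP_actual/COP_Carnot = 1.196/11.42 = 0.1047.

0.105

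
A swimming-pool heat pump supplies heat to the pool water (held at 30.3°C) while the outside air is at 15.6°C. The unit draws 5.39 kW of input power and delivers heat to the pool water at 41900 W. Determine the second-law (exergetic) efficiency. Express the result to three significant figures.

Converting, Q̇_H = 41900 W = 41.90 kW, so COP_actual = Q̇_H/Ẇ = 41.90/5.390 = 7.774.
In absolute terms T_C = 288.75 K and T_H = 303.45 K, so ΔT = 14.70 K.
COP_Carnot = T_H/ΔT = 303.45/14.70 = 20.64.
η_II = COP_actual/COP_Carnot = 7.774/20.64 = 0.3766.

0.377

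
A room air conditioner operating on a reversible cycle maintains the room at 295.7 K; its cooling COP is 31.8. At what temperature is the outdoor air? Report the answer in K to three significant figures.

COP_R = T_C/(T_H − T_C) gives T_H − T_C = T_C/COP.
With T_C = 295.70 K, T_H = 295.70 × (1 + 1/31.8) = 305.00 K.

305 K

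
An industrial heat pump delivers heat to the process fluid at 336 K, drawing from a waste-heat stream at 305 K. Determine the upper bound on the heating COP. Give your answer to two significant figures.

11

The reservoir spacing is ΔT = 336 − 305 = 31.00 K.
For a reversible cycle, COP_Carnot = T_H/ΔT = 336.00/31.00 = 10.84.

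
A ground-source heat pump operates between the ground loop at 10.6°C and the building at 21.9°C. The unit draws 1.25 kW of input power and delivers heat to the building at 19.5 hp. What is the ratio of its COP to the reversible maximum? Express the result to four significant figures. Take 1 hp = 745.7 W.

Converting, Q̇_H = 19.50 hp = 14.54 kW, so COP_actual = Q̇_H/Ẇ = 14.54/1.250 = 11.63.
In absolute terms T_C = 283.75 K and T_H = 295.05 K, so ΔT = 11.30 K.
COP_Carnot = T_H/ΔT = 295.05/11.30 = 26.11.
η_II = COP_actual/COP_Carnot = 11.63/26.11 = 0.4455.

0.4455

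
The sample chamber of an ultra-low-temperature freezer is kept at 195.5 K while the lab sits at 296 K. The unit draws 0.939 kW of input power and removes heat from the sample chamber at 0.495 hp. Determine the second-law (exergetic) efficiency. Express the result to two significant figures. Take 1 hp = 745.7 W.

Converting, Q̇_C = 0.4950 hp = 0.3691 kW, so COP_actual = Q̇_C/Ẇ = 0.3691/0.9390 = 0.3931.
The reservoir spacing is ΔT = 296 − 195.5 = 100.5 K.
COP_Carnot = T_C/ΔT = 195.50/100.5 = 1.945.
η_II = COP_actual/COP_Carnot = 0.3931/1.945 = 0.2021.

0.20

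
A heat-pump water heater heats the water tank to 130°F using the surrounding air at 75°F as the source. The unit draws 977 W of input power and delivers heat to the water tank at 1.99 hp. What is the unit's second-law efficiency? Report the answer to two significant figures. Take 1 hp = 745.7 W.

0.14

Converting, Q̇_H = 1.990 hp = 1484 W, so COP_actual = Q̇_H/Ẇ = 1484/977.0 = 1.519.
In absolute terms T_C = 297.04 K and T_H = 327.59 K, so ΔT = 30.56 K.
COP_Carnot = T_H/ΔT = 327.59/30.56 = 10.72.
η_II = COP_actual/COP_Carnot = 1.519/10.72 = 0.1417.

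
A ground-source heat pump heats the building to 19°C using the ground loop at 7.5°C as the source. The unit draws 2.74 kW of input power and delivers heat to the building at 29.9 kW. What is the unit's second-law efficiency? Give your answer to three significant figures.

COP_actual = Q̇_H/Ẇ = 29.90/2.740 = 10.91.
In absolute terms T_C = 280.65 K and T_H = 292.15 K, so ΔT = 11.50 K.
COP_Carnot = T_H/ΔT = 292.15/11.50 = 25.40.
η_II = COP_actual/COP_Carnot = 10.91/25.40 = 0.4295.

0.430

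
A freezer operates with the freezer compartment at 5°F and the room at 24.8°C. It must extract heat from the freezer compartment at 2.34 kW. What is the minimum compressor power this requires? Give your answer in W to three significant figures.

361 W

In absolute terms T_C = 258.15 K and T_H = 297.95 K, so ΔT = 39.80 K.
COP_Carnot = T_C/ΔT = 258.15/39.80 = 6.486.
Ẇ_min = Q̇/COP_Carnot = 2.340/6.486 = 0.3608 kW = 360.8 W.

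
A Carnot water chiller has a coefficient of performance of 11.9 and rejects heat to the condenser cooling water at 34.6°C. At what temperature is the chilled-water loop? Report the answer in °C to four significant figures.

10.74 °C

For a Carnot refrigerator COP_R = T_C/(T_H − T_C), so T_C = COP·T_H/(1 + COP).
With T_H = 307.75 K, T_C = 11.9 × 307.75/12.90 = 283.89 K.
Converting, 283.89 K = 10.74°C.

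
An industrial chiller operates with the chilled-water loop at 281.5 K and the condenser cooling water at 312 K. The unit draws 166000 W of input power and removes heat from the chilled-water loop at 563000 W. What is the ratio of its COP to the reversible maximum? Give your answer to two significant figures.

COP_actual = Q̇_C/Ẇ = 563000/166000 = 3.392.
The reservoir spacing is ΔT = 312 − 281.5 = 30.50 K.
COP_Carnot = T_C/ΔT = 281.50/30.50 = 9.230.
η_II = COP_actual/COP_Carnot = 3.392/9.230 = 0.3675.

0.37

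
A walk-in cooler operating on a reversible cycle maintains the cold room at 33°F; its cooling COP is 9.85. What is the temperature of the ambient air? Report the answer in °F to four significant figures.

83.02 °F

COP_R = T_C/(T_H − T_C) gives T_H − T_C = T_C/COP.
With T_C = 273.71 K, T_H = 273.71 × (1 + 1/9.85) = 301.49 K.
Converting, 301.49 K = 83.02°F.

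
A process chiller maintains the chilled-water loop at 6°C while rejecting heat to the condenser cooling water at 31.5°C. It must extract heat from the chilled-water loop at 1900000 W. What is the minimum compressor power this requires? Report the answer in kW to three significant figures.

In absolute terms T_C = 279.15 K and T_H = 304.65 K, so ΔT = 25.50 K.
COP_Carnot = T_C/ΔT = 279.15/25.50 = 10.95.
Ẇ_min = Q̇/COP_Carnot = 1900000/10.95 = 173600 W = 173.6 kW.

174 kW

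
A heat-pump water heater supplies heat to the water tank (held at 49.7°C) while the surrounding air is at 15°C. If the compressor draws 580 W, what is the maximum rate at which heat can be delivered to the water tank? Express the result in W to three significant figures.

In absolute terms T_C = 288.15 K and T_H = 322.85 K, so ΔT = 34.70 K.
COP_Carnot = T_H/ΔT = 322.85/34.70 = 9.304.
Q̇_max = COP_Carnot × Ẇ = 9.304 × 580.0 W = 5396 W.

5400 W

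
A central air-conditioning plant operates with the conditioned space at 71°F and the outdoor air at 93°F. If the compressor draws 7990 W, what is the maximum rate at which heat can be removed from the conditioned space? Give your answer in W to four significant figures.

192700 W

In absolute terms T_C = 294.82 K and T_H = 307.04 K, so ΔT = 12.22 K.
COP_Carnot = T_C/ΔT = 294.82/12.22 = 24.12.
Q̇_max = COP_Carnot × Ẇ = 24.12 × 7990 W = 192700 W.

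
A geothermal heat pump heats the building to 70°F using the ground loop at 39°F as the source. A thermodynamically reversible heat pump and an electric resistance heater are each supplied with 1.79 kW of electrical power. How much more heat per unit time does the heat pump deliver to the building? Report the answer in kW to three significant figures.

28.8 kW

In absolute terms T_C = 277.04 K and T_H = 294.26 K, so ΔT = 17.22 K.
COP_Carnot = T_H/ΔT = 294.26/17.22 = 17.09.
The heat pump delivers Q̇_H = COP × Ẇ = 30.58 kW; the resistance heater delivers Ẇ = 1.790 kW.
Extra = (COP − 1)·Ẇ = 28.79 kW.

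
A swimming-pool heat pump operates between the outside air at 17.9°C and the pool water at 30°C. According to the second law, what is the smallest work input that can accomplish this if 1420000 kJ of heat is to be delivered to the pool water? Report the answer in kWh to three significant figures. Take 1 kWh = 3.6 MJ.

15.7 kWh

In absolute terms T_C = 291.05 K and T_H = 303.15 K, so ΔT = 12.10 K.
The reversible limit is COP_HP = T_H/ΔT = 25.05, so W_min = Q_H/COP = Q_H·ΔT/T_H.
W_min = 1420000 × 12.10/303.15 = 56680 kJ = 15.74 kWh.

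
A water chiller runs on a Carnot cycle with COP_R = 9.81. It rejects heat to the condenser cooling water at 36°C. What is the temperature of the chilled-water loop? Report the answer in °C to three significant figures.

7.40 °C

For a Carnot refrigerator COP_R = T_C/(T_H − T_C), so T_C = COP·T_H/(1 + COP).
With T_H = 309.15 K, T_C = 9.81 × 309.15/10.81 = 280.55 K.
Converting, 280.55 K = 7.40°C.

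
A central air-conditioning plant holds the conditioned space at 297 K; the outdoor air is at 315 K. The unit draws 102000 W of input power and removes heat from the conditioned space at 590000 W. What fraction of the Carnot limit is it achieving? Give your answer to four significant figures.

0.3506

COP_actual = Q̇_C/Ẇ = 590000/102000 = 5.784.
The reservoir spacing is ΔT = 315 − 297 = 18.00 K.
COP_Carnot = T_C/ΔT = 297.00/18.00 = 16.50.
η_II = COP_actual/COP_Carnot = 5.784/16.50 = 0.3506.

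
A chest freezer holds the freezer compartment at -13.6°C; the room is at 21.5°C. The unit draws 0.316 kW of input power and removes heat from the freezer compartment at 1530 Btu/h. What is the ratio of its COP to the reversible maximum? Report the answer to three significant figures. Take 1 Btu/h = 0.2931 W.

Converting, Q̇_C = 1530 Btu/h = 0.4484 kW, so COP_actual = Q̇_C/Ẇ = 0.4484/0.3160 = 1.419.
In absolute terms T_C = 259.55 K and T_H = 294.65 K, so ΔT = 35.10 K.
COP_Carnot = T_C/ΔT = 259.55/35.10 = 7.395.
η_II = COP_actual/COP_Carnot = 1.419/7.395 = 0.1919.

0.192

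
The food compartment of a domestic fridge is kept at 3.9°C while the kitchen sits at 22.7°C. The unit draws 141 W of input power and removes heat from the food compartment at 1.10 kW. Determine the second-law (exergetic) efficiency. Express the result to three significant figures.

0.529

Converting, Q̇_C = 1.100 kW = 1100 W, so COP_actual = Q̇_C/Ẇ = 1100/141.0 = 7.801.
In absolute terms T_C = 277.05 K and T_H = 295.85 K, so ΔT = 18.80 K.
COP_Carnot = T_C/ΔT = 277.05/18.80 = 14.74.
η_II = COP_actual/COP_Carnot = 7.801/14.74 = 0.5294.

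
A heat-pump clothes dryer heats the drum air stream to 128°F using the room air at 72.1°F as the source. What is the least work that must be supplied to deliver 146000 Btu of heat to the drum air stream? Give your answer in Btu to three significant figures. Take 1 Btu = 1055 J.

13900 Btu

In absolute terms T_C = 295.43 K and T_H = 326.48 K, so ΔT = 31.06 K.
The reversible limit is COP_HP = T_H/ΔT = 10.51, so W_min = Q_H/COP = Q_H·ΔT/T_H.
W_min = 146000 × 31.06/326.48 = 13890 Btu.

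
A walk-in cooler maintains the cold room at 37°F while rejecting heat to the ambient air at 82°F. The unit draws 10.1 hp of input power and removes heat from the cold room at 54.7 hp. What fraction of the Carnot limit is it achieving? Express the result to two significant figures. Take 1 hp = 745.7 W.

COP_actual = Q̇_C/Ẇ = 54.70/10.10 = 5.416.
In absolute terms T_C = 275.93 K and T_H = 300.93 K, so ΔT = 25.00 K.
COP_Carnot = T_C/ΔT = 275.93/25.00 = 11.04.
η_II = COP_actual/COP_Carnot = 5.416/11.04 = 0.4907.

0.49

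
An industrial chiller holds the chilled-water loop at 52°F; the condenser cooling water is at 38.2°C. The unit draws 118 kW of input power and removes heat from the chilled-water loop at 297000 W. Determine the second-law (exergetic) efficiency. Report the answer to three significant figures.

0.240

Converting, Q̇_C = 297000 W = 297.0 kW, so COP_actual = Q̇_C/Ẇ = 297.0/118.0 = 2.517.
In absolute terms T_C = 284.26 K and T_H = 311.35 K, so ΔT = 27.09 K.
COP_Carnot = T_C/ΔT = 284.26/27.09 = 10.49.
η_II = COP_actual/COP_Carnot = 2.517/10.49 = 0.2399.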